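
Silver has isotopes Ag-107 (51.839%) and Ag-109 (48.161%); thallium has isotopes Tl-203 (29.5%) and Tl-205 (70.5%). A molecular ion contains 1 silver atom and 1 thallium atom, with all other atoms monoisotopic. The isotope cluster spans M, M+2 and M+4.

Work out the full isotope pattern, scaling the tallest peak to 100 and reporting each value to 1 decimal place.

30.1 : 100.0 : 66.9

Silver pattern (n=1): 0.51839 : 0.48161
Thallium pattern (n=1): 0.2950 : 0.7050
Convolve the two distributions (both contribute in 2-u steps):
  M: 0.51839×0.2950 = 0.152925
  M+2: 0.51839×0.7050 + 0.48161×0.2950 = 0.507540
  M+4: 0.48161×0.7050 = 0.339535
Scale to base peak (0.507540) = 100: 30.1 : 100.0 : 66.9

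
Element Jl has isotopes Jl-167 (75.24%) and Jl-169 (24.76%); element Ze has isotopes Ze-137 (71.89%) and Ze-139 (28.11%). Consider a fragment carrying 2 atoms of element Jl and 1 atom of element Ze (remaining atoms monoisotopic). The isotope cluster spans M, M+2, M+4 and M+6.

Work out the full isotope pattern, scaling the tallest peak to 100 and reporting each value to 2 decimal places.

Element Jl pattern (n=2): 0.56610576 : 0.37258848 : 0.06130576
Element Ze pattern (n=1): 0.7189 : 0.2811
Convolve the two distributions (both contribute in 2-u steps):
  M: 0.56610576×0.7189 = 0.406973
  M+2: 0.56610576×0.2811 + 0.37258848×0.7189 = 0.426986
  M+4: 0.37258848×0.2811 + 0.06130576×0.7189 = 0.148807
  M+6: 0.06130576×0.2811 = 0.017233
Scale to base peak (0.426986) = 100: 95.31 : 100.00 : 34.85 : 4.04

95.31 : 100.00 : 34.85 : 4.04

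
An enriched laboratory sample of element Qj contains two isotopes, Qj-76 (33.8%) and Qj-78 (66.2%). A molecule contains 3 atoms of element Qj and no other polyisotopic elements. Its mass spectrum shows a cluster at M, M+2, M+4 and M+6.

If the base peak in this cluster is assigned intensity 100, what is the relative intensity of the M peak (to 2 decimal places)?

8.69

Binomial terms of (0.338 + 0.662)^3: M 0.0386, M+2 0.2269, M+4 0.4444, M+6 0.2901 → M+4 is the base peak.
P(M+4) = C(3,2) × 0.338^1 × 0.662^2 = 3 × 0.3380 × 0.438244 = 0.444379 (base)
P(M) = C(3,0) × 0.338^3 × 0.662^0 = 1 × 0.03861447 × 1.0000 = 0.038614
Relative intensity = 0.038614 / 0.444379 × 100 = 8.69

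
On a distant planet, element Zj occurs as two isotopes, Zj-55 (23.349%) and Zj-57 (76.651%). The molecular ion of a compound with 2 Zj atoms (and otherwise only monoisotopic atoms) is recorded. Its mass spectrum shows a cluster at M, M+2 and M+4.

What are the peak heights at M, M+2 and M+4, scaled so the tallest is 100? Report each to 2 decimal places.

Expanding (0.23349 + 0.76651)^2:
P(M) = 0.23349^2 = 0.054518
P(M+2) = 2 × 0.23349^1 × 0.76651^1 = 0.357945
P(M+4) = 0.76651^2 = 0.587538
The M+4 peak is largest (0.587538); scaling to 100 gives 9.28 : 60.92 : 100.00.

9.28 : 60.92 : 100.00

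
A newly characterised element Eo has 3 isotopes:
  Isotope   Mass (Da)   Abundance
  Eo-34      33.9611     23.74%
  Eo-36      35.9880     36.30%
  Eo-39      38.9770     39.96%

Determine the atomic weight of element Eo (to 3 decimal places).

Ar = Σ fᵢ·mᵢ = 0.2374 × 33.9611 + 0.3630 × 35.9880 + 0.3996 × 38.9770
= 8.06237 + 13.06364 + 15.57521 = 36.70122 Da

36.701 Da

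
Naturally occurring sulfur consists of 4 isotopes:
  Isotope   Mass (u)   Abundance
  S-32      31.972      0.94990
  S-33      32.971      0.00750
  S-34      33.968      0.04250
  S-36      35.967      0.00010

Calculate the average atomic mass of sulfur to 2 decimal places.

Weight each isotope mass by its fractional abundance: 0.94990 × 31.972 + 0.00750 × 32.971 + 0.04250 × 33.968 + 0.00010 × 35.967
= 30.3702 + 0.2473 + 1.4436 + 0.0036 = 32.0647 u

32.06 u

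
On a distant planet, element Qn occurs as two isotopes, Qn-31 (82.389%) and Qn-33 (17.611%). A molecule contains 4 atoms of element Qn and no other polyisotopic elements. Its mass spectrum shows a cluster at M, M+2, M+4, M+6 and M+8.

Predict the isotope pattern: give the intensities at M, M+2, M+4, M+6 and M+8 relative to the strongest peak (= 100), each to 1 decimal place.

100.0 : 85.5 : 27.4 : 3.9 : 0.2

Expanding (0.82389 + 0.17611)^4:
P(M) = 0.82389^4 = 0.460762
P(M+2) = 4 × 0.82389^3 × 0.17611^1 = 0.393960
P(M+4) = 6 × 0.82389^2 × 0.17611^2 = 0.126316
P(M+6) = 4 × 0.82389^1 × 0.17611^3 = 0.018000
P(M+8) = 0.17611^4 = 0.000962
The M peak is largest (0.460762); scaling to 100 gives 100.0 : 85.5 : 27.4 : 3.9 : 0.2.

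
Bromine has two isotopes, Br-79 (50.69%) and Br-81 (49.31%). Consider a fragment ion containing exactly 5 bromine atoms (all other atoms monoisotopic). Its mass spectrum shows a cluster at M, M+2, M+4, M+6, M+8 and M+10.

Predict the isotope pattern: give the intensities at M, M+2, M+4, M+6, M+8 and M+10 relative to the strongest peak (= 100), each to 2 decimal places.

The 5 Br atoms are independent, so intensities follow the terms of (0.5069 + 0.4931)^5.
P(M) = 0.5069^5 = 0.033467
P(M+2) = 5 × 0.5069^4 × 0.4931^1 = 0.162777
P(M+4) = 10 × 0.5069^3 × 0.4931^2 = 0.316692
P(M+6) = 10 × 0.5069^2 × 0.4931^3 = 0.308070
P(M+8) = 5 × 0.5069^1 × 0.4931^4 = 0.149842
P(M+10) = 0.4931^5 = 0.029152
The M+4 peak is largest (0.316692); scaling to 100 gives 10.57 : 51.40 : 100.00 : 97.28 : 47.31 : 9.21.

10.57 : 51.40 : 100.00 : 97.28 : 47.31 : 9.21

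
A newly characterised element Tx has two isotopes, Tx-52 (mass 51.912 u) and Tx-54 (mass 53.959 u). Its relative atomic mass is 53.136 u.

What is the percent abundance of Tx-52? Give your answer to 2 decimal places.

40.21%

Writing the weighted mean with unknown fraction x of Tx-52:
51.912·x + 53.959·(1 − x) = 53.136
(51.912 − 53.959)·x = 53.136 − 53.959
x = -0.823 / -2.047 = 0.40205 → 40.21% Tx-52, 59.79% Tx-54.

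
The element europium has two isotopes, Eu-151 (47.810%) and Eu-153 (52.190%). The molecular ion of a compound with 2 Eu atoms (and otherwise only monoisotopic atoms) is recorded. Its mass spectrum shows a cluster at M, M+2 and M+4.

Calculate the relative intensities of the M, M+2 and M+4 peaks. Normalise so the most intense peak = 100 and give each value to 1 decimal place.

The 2 Eu atoms are independent, so intensities follow the terms of (0.47810 + 0.52190)^2.
P(M) = 0.47810^2 = 0.228580
P(M+2) = 2 × 0.47810^1 × 0.52190^1 = 0.499041
P(M+4) = 0.52190^2 = 0.272380
The M+2 peak is largest (0.499041); scaling to 100 gives 45.8 : 100.0 : 54.6.

45.8 : 100.0 : 54.6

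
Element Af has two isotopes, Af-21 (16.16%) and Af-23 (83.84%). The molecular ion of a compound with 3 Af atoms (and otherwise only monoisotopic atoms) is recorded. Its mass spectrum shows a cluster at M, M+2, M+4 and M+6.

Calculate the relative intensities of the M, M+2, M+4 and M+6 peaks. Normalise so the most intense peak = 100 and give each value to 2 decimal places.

0.72 : 11.15 : 57.82 : 100.00

The 3 Af atoms are independent, so intensities follow the terms of (0.1616 + 0.8384)^3.
P(M) = 0.1616^3 = 0.004220
P(M+2) = 3 × 0.1616^2 × 0.8384^1 = 0.065683
P(M+4) = 3 × 0.1616^1 × 0.8384^2 = 0.340773
P(M+6) = 0.8384^3 = 0.589324
The M+6 peak is largest (0.589324); scaling to 100 gives 0.72 : 11.15 : 57.82 : 100.00.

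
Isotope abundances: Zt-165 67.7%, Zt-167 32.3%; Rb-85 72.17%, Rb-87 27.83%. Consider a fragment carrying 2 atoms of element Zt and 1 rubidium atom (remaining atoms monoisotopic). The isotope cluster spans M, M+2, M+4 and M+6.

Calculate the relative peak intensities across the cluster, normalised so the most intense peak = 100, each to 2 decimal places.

74.64 : 100.00 : 44.45 : 6.55

Element Zt pattern (n=2): 0.458329 : 0.437342 : 0.104329
Rubidium pattern (n=1): 0.7217 : 0.2783
Convolve the two distributions (both contribute in 2-u steps):
  M: 0.458329×0.7217 = 0.330776
  M+2: 0.458329×0.2783 + 0.437342×0.7217 = 0.443183
  M+4: 0.437342×0.2783 + 0.104329×0.7217 = 0.197007
  M+6: 0.104329×0.2783 = 0.029035
Scale to base peak (0.443183) = 100: 74.64 : 100.00 : 44.45 : 6.55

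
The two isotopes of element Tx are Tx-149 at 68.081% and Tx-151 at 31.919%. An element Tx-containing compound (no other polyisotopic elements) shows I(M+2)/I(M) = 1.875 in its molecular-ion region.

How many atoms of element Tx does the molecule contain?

The M+2/M ratio from n Tx atoms is n · q/p = n · 0.31919/0.68081.
n = 1.875 × 0.68081/0.31919 = 4.00 ≈ 4

4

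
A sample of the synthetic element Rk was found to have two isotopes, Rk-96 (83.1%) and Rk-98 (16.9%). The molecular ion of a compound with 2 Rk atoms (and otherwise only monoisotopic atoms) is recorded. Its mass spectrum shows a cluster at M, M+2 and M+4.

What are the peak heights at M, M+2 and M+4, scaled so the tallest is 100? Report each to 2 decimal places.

100.00 : 40.67 : 4.14

Each Rk atom is independently Rk-96 (p = 0.831) or Rk-98 (q = 0.169); the cluster is the binomial expansion (p + q)^2.
P(M) = 0.831^2 = 0.690561
P(M+2) = 2 × 0.831^1 × 0.169^1 = 0.280878
P(M+4) = 0.169^2 = 0.028561
The M peak is largest (0.690561); scaling to 100 gives 100.00 : 40.67 : 4.14.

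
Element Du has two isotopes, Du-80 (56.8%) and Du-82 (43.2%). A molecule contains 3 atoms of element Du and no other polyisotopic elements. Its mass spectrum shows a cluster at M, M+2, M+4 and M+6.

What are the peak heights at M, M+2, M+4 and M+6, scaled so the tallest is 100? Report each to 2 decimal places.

43.83 : 100.00 : 76.06 : 19.28

Each Du atom is independently Du-80 (p = 0.568) or Du-82 (q = 0.432); the cluster is the binomial expansion (p + q)^3.
P(M) = 0.568^3 = 0.183250
P(M+2) = 3 × 0.568^2 × 0.432^1 = 0.418121
P(M+4) = 3 × 0.568^1 × 0.432^2 = 0.318007
P(M+6) = 0.432^3 = 0.080622
The M+2 peak is largest (0.418121); scaling to 100 gives 43.83 : 100.00 : 76.06 : 19.28.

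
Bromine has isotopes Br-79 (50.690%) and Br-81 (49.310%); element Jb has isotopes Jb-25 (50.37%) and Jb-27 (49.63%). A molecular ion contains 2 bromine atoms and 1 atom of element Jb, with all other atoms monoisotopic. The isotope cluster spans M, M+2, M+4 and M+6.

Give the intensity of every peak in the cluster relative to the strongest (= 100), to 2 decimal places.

Bromine pattern (n=2): 0.25694761 : 0.49990478 : 0.24314761
Element Jb pattern (n=1): 0.5037 : 0.4963
Convolve the two distributions (both contribute in 2-u steps):
  M: 0.25694761×0.5037 = 0.129425
  M+2: 0.25694761×0.4963 + 0.49990478×0.5037 = 0.379325
  M+4: 0.49990478×0.4963 + 0.24314761×0.5037 = 0.370576
  M+6: 0.24314761×0.4963 = 0.120674
Scale to base peak (0.379325) = 100: 34.12 : 100.00 : 97.69 : 31.81

34.12 : 100.00 : 97.69 : 31.81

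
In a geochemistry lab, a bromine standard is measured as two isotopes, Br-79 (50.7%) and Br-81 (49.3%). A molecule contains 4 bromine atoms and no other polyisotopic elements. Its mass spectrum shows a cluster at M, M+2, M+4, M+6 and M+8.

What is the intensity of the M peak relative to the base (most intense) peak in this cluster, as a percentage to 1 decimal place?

17.6%

(0.507 + 0.493)^4 gives M 0.0661, M+2 0.2570, M+4 0.3749, M+6 0.2430, M+8 0.0591; the largest is M+4.
P(M+4) = C(4,2) × 0.507^2 × 0.493^2 = 6 × 0.257049 × 0.243049 = 0.374853 (base)
P(M) = C(4,0) × 0.507^4 × 0.493^0 = 1 × 0.06607419 × 1.0000 = 0.066074
Relative intensity = 0.066074 / 0.374853 × 100 = 17.6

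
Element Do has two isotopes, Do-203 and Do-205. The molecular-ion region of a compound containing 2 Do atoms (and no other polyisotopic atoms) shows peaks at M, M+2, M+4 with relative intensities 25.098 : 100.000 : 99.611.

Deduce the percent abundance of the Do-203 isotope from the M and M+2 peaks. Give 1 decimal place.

33.4%

Write p for the Do-203 fraction. I(M+2)/I(M) = [C(2,1)·p^1·(1−p)] / p^2 = 2·(1−p)/p = 100.000/25.098 = 3.9844
(1−p)/p = 3.9844/2 = 1.9922  ⇒  p = 1/(1 + 1.9922) = 0.3342
Do-203: 33.4%, Do-205: 66.6%.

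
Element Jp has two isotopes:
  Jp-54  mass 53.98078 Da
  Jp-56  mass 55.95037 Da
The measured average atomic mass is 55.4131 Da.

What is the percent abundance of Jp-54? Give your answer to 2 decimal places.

Let x be the fractional abundance of Jp-54; then Jp-56 has abundance 1 − x.
53.98078·x + 55.95037·(1 − x) = 55.4131
(53.98078 − 55.95037)·x = 55.4131 − 55.95037
x = -0.53727 / -1.96959 = 0.27278 → 27.28% Jp-54, 72.72% Jp-56.

27.28%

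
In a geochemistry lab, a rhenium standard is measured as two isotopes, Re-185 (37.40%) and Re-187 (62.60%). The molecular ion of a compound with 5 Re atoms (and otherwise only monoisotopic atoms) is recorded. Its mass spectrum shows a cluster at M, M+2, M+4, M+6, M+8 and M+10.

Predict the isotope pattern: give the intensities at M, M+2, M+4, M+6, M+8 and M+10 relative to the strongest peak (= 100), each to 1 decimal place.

Expanding (0.3740 + 0.6260)^5:
P(M) = 0.3740^5 = 0.007317
P(M+2) = 5 × 0.3740^4 × 0.6260^1 = 0.061239
P(M+4) = 10 × 0.3740^3 × 0.6260^2 = 0.205005
P(M+6) = 10 × 0.3740^2 × 0.6260^3 = 0.343136
P(M+8) = 5 × 0.3740^1 × 0.6260^4 = 0.287170
P(M+10) = 0.6260^5 = 0.096133
The M+6 peak is largest (0.343136); scaling to 100 gives 2.1 : 17.8 : 59.7 : 100.0 : 83.7 : 28.0.

2.1 : 17.8 : 59.7 : 100.0 : 83.7 : 28.0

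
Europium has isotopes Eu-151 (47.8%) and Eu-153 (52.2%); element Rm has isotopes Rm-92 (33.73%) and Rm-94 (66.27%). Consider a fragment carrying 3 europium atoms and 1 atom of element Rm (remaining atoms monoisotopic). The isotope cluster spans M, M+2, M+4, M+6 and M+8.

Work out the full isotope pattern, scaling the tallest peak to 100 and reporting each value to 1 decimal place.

10.0 : 52.3 : 100.0 : 83.2 : 25.6

Europium pattern (n=3): 0.10921535 : 0.35780594 : 0.39074206 : 0.14223665
Element Rm pattern (n=1): 0.3373 : 0.6627
Convolve the two distributions (both contribute in 2-u steps):
  M: 0.10921535×0.3373 = 0.036838
  M+2: 0.10921535×0.6627 + 0.35780594×0.3373 = 0.193065
  M+4: 0.35780594×0.6627 + 0.39074206×0.3373 = 0.368915
  M+6: 0.39074206×0.6627 + 0.14223665×0.3373 = 0.306921
  M+8: 0.14223665×0.6627 = 0.094260
Scale to base peak (0.368915) = 100: 10.0 : 52.3 : 100.0 : 83.2 : 25.6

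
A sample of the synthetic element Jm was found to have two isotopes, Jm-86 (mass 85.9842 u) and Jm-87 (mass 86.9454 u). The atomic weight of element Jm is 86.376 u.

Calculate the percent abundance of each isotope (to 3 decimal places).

Jm-86: 59.238%, Jm-87: 40.762%

Writing the weighted mean with unknown fraction x of Jm-86:
85.9842·x + 86.9454·(1 − x) = 86.376
(85.9842 − 86.9454)·x = 86.376 − 86.9454
x = -0.5694 / -0.9612 = 0.59238 → 59.238% Jm-86, 40.762% Jm-87.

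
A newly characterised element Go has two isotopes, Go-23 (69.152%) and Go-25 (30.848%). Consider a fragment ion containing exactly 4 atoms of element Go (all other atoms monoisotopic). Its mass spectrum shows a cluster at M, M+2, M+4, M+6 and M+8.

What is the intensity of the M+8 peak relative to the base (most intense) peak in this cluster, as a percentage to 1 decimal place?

Term probabilities: M 0.2287, M+2 0.4080, M+4 0.2730, M+6 0.0812, M+8 0.0091. Base peak = M+2.
P(M+2) = C(4,1) × 0.69152^3 × 0.30848^1 = 4 × 0.3306848 × 0.30848 = 0.408039 (base)
P(M+8) = C(4,4) × 0.69152^0 × 0.30848^4 = 1 × 1.0000 × 0.00905541 = 0.009055
Relative intensity = 0.009055 / 0.408039 × 100 = 2.2

2.2%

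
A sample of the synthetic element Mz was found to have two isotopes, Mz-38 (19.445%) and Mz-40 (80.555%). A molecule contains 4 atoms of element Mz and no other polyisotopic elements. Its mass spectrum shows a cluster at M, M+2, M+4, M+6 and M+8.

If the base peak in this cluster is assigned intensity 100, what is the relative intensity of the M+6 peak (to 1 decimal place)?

96.6

(0.19445 + 0.80555)^4 gives M 0.0014, M+2 0.0237, M+4 0.1472, M+6 0.4066, M+8 0.4211; the largest is M+8.
P(M+8) = C(4,4) × 0.19445^0 × 0.80555^4 = 1 × 1.0000 × 0.42108523 = 0.421085 (base)
P(M+6) = C(4,3) × 0.19445^1 × 0.80555^3 = 4 × 0.19445 × 0.5227301 = 0.406579
Relative intensity = 0.406579 / 0.421085 × 100 = 96.6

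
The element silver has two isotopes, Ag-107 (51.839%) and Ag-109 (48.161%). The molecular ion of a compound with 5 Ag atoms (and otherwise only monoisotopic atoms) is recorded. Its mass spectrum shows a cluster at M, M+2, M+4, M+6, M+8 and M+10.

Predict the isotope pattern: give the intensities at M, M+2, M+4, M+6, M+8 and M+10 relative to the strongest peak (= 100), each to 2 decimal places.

11.59 : 53.82 : 100.00 : 92.90 : 43.16 : 8.02

The 5 Ag atoms are independent, so intensities follow the terms of (0.51839 + 0.48161)^5.
P(M) = 0.51839^5 = 0.037435
P(M+2) = 5 × 0.51839^4 × 0.48161^1 = 0.173897
P(M+4) = 10 × 0.51839^3 × 0.48161^2 = 0.323118
P(M+6) = 10 × 0.51839^2 × 0.48161^3 = 0.300192
P(M+8) = 5 × 0.51839^1 × 0.48161^4 = 0.139447
P(M+10) = 0.48161^5 = 0.025911
The M+4 peak is largest (0.323118); scaling to 100 gives 11.59 : 53.82 : 100.00 : 92.90 : 43.16 : 8.02.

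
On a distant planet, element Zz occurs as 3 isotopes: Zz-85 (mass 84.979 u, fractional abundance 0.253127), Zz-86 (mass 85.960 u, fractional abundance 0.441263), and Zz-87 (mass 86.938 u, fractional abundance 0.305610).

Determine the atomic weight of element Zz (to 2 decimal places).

Average mass = Σ (abundance × isotope mass) = 0.253127 × 84.979 + 0.441263 × 85.960 + 0.305610 × 86.938
= 21.5105 + 37.9310 + 26.5691 = 86.0106 u

86.01 u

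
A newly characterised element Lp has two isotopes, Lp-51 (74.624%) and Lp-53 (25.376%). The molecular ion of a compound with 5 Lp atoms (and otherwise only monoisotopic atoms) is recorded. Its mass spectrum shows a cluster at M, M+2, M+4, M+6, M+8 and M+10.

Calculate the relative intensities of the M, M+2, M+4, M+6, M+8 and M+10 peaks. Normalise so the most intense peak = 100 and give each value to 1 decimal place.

The 5 Lp atoms are independent, so intensities follow the terms of (0.74624 + 0.25376)^5.
P(M) = 0.74624^5 = 0.231416
P(M+2) = 5 × 0.74624^4 × 0.25376^1 = 0.393466
P(M+4) = 10 × 0.74624^3 × 0.25376^2 = 0.267597
P(M+6) = 10 × 0.74624^2 × 0.25376^3 = 0.090997
P(M+8) = 5 × 0.74624^1 × 0.25376^4 = 0.015472
P(M+10) = 0.25376^5 = 0.001052
The M+2 peak is largest (0.393466); scaling to 100 gives 58.8 : 100.0 : 68.0 : 23.1 : 3.9 : 0.3.

58.8 : 100.0 : 68.0 : 23.1 : 3.9 : 0.3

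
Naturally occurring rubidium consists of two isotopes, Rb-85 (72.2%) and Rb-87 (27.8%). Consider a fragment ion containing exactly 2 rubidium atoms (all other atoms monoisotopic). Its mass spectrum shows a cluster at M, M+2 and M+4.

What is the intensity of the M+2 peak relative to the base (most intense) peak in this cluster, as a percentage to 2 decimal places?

(0.722 + 0.278)^2 gives M 0.5213, M+2 0.4014, M+4 0.0773; the largest is M.
P(M) = C(2,0) × 0.722^2 × 0.278^0 = 1 × 0.521284 × 1.0000 = 0.521284 (base)
P(M+2) = C(2,1) × 0.722^1 × 0.278^1 = 2 × 0.7220 × 0.2780 = 0.401432
Relative intensity = 0.401432 / 0.521284 × 100 = 77.01

77.01%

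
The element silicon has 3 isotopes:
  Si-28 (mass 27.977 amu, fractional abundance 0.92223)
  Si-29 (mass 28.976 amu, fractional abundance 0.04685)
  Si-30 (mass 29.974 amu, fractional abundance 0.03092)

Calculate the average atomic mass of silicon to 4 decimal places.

Average mass = Σ (abundance × isotope mass) = 0.92223 × 27.977 + 0.04685 × 28.976 + 0.03092 × 29.974
= 25.80123 + 1.35753 + 0.92680 = 28.08556 amu

28.0856 amu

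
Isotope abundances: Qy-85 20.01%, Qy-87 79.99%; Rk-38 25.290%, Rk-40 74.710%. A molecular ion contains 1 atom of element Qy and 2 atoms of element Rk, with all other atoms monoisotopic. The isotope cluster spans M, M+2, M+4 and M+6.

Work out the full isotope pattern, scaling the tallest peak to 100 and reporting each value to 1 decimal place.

2.9 : 28.4 : 92.7 : 100.0

Element Qy pattern (n=1): 0.2001 : 0.7999
Element Rk pattern (n=2): 0.06395841 : 0.37788318 : 0.55815841
Convolve the two distributions (both contribute in 2-u steps):
  M: 0.2001×0.06395841 = 0.012798
  M+2: 0.2001×0.37788318 + 0.7999×0.06395841 = 0.126775
  M+4: 0.2001×0.55815841 + 0.7999×0.37788318 = 0.413956
  M+6: 0.7999×0.55815841 = 0.446471
Scale to base peak (0.446471) = 100: 2.9 : 28.4 : 92.7 : 100.0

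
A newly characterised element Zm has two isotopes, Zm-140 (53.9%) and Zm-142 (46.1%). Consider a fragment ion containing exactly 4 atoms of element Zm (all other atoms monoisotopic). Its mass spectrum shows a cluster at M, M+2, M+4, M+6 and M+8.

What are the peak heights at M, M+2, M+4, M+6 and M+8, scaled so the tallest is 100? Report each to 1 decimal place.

Expanding (0.539 + 0.461)^4:
P(M) = 0.539^4 = 0.084402
P(M+2) = 4 × 0.539^3 × 0.461^1 = 0.288753
P(M+4) = 6 × 0.539^2 × 0.461^2 = 0.370451
P(M+6) = 4 × 0.539^1 × 0.461^3 = 0.211228
P(M+8) = 0.461^4 = 0.045165
The M+4 peak is largest (0.370451); scaling to 100 gives 22.8 : 77.9 : 100.0 : 57.0 : 12.2.

22.8 : 77.9 : 100.0 : 57.0 : 12.2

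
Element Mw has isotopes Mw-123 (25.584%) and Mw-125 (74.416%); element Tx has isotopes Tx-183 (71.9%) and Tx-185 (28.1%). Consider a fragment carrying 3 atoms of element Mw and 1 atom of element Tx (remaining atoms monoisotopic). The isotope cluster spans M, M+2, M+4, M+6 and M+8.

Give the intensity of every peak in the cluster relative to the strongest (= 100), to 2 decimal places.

Element Mw pattern (n=3): 0.01674578 : 0.14612498 : 0.4250327 : 0.41209654
Element Tx pattern (n=1): 0.7190 : 0.2810
Convolve the two distributions (both contribute in 2-u steps):
  M: 0.01674578×0.7190 = 0.012040
  M+2: 0.01674578×0.2810 + 0.14612498×0.7190 = 0.109769
  M+4: 0.14612498×0.2810 + 0.4250327×0.7190 = 0.346660
  M+6: 0.4250327×0.2810 + 0.41209654×0.7190 = 0.415732
  M+8: 0.41209654×0.2810 = 0.115799
Scale to base peak (0.415732) = 100: 2.90 : 26.40 : 83.39 : 100.00 : 27.85

2.90 : 26.40 : 83.39 : 100.00 : 27.85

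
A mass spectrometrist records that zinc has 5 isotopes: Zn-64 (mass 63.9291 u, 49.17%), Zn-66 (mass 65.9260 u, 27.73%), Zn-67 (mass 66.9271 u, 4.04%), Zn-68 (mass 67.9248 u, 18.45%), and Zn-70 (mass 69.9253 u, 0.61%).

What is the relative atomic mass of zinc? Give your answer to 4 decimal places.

65.3777 u

Weight each isotope mass by its fractional abundance: 0.4917 × 63.9291 + 0.2773 × 65.9260 + 0.0404 × 66.9271 + 0.1845 × 67.9248 + 0.0061 × 69.9253
= 31.43394 + 18.28128 + 2.70385 + 12.53213 + 0.42654 = 65.37774 u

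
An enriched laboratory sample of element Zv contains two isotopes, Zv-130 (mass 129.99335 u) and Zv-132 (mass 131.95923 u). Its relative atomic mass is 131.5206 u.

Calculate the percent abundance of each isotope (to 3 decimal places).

Zv-130: 22.312%, Zv-132: 77.688%

With x = fraction of Zv-130 (so Zv-132 is 1 − x):
129.99335·x + 131.95923·(1 − x) = 131.5206
(129.99335 − 131.95923)·x = 131.5206 − 131.95923
x = -0.43863 / -1.96588 = 0.22312 → 22.312% Zv-130, 77.688% Zv-132.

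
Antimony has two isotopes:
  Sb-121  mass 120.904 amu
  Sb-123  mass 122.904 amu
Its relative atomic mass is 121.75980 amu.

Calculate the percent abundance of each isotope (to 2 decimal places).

Sb-121: 57.21%, Sb-123: 42.79%

Writing the weighted mean with unknown fraction x of Sb-121:
120.904·x + 122.904·(1 − x) = 121.75980
(120.904 − 122.904)·x = 121.75980 − 122.904
x = -1.14420 / -2.000 = 0.57210 → 57.21% Sb-121, 42.79% Sb-123.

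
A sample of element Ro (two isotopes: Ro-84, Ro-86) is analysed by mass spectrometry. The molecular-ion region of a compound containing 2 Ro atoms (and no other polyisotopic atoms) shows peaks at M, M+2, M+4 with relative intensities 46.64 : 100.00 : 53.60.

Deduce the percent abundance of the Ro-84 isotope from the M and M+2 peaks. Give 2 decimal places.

48.26%

Let p = fractional abundance of Ro-84. I(M+2)/I(M) = [C(2,1)·p^1·(1−p)] / p^2 = 2·(1−p)/p = 100.00/46.64 = 2.1441
(1−p)/p = 2.1441/2 = 1.0720  ⇒  p = 1/(1 + 1.0720) = 0.4826
Ro-84: 48.26%, Ro-86: 51.74%.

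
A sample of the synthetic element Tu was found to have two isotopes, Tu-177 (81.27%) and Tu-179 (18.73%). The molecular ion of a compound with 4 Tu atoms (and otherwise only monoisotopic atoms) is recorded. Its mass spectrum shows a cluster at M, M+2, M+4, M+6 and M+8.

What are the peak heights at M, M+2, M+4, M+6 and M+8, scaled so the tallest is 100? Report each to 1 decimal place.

Each Tu atom is independently Tu-177 (p = 0.8127) or Tu-179 (q = 0.1873); the cluster is the binomial expansion (p + q)^4.
P(M) = 0.8127^4 = 0.436236
P(M+2) = 4 × 0.8127^3 × 0.1873^1 = 0.402150
P(M+4) = 6 × 0.8127^2 × 0.1873^2 = 0.139023
P(M+6) = 4 × 0.8127^1 × 0.1873^3 = 0.021360
P(M+8) = 0.1873^4 = 0.001231
The M peak is largest (0.436236); scaling to 100 gives 100.0 : 92.2 : 31.9 : 4.9 : 0.3.

100.0 : 92.2 : 31.9 : 4.9 : 0.3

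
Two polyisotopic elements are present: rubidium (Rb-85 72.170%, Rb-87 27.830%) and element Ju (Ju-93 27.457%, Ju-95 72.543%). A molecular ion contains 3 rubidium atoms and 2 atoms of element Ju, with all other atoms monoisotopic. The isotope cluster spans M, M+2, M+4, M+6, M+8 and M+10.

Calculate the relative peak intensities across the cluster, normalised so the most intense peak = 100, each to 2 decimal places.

Rubidium pattern (n=3): 0.37589809 : 0.43485841 : 0.16768892 : 0.02155458
Element Ju pattern (n=2): 0.07538868 : 0.39836263 : 0.52624868
Convolve the two distributions (both contribute in 2-u steps):
  M: 0.37589809×0.07538868 = 0.028338
  M+2: 0.37589809×0.39836263 + 0.43485841×0.07538868 = 0.182527
  M+4: 0.37589809×0.52624868 + 0.43485841×0.39836263 + 0.16768892×0.07538868 = 0.383689
  M+6: 0.43485841×0.52624868 + 0.16768892×0.39836263 + 0.02155458×0.07538868 = 0.297270
  M+8: 0.16768892×0.52624868 + 0.02155458×0.39836263 = 0.096833
  M+10: 0.02155458×0.52624868 = 0.011343
Scale to base peak (0.383689) = 100: 7.39 : 47.57 : 100.00 : 77.48 : 25.24 : 2.96

7.39 : 47.57 : 100.00 : 77.48 : 25.24 : 2.96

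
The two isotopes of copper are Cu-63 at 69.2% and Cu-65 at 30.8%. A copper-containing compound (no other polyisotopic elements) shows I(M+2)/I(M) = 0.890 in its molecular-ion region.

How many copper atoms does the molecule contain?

The M+2/M ratio from n Cu atoms is n · q/p = n · 0.308/0.692.
n = 0.890 × 0.692/0.308 = 2.00 ≈ 2

2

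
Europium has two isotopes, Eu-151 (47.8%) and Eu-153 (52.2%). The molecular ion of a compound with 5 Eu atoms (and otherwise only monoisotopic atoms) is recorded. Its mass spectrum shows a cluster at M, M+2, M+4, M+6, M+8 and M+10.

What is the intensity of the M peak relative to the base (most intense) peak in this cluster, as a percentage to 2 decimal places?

7.68%

(0.478 + 0.522)^5 gives M 0.0250, M+2 0.1363, M+4 0.2976, M+6 0.3250, M+8 0.1775, M+10 0.0388; the largest is M+6.
P(M+6) = C(5,3) × 0.478^2 × 0.522^3 = 10 × 0.228484 × 0.14223665 = 0.324988 (base)
P(M) = C(5,0) × 0.478^5 × 0.522^0 = 1 × 0.02495396 × 1.0000 = 0.024954
Relative intensity = 0.024954 / 0.324988 × 100 = 7.68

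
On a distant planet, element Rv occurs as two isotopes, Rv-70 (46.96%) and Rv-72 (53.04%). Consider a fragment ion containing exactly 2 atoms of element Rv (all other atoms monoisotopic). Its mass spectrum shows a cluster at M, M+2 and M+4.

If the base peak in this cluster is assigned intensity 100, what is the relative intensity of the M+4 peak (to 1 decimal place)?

Binomial terms of (0.4696 + 0.5304)^2: M 0.2205, M+2 0.4982, M+4 0.2813 → M+2 is the base peak.
P(M+2) = C(2,1) × 0.4696^1 × 0.5304^1 = 2 × 0.4696 × 0.5304 = 0.498152 (base)
P(M+4) = C(2,2) × 0.4696^0 × 0.5304^2 = 1 × 1.0000 × 0.28132416 = 0.281324
Relative intensity = 0.281324 / 0.498152 × 100 = 56.5

56.5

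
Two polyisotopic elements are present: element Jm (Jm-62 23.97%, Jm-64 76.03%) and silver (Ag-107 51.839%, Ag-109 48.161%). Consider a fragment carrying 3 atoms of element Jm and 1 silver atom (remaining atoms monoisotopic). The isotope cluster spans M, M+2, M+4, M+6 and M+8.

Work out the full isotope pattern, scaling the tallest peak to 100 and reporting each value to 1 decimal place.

1.7 : 17.4 : 65.1 : 100.0 : 49.5

Element Jm pattern (n=3): 0.01377222 : 0.1310516 : 0.41568013 : 0.43949605
Silver pattern (n=1): 0.51839 : 0.48161
Convolve the two distributions (both contribute in 2-u steps):
  M: 0.01377222×0.51839 = 0.007139
  M+2: 0.01377222×0.48161 + 0.1310516×0.51839 = 0.074569
  M+4: 0.1310516×0.48161 + 0.41568013×0.51839 = 0.278600
  M+6: 0.41568013×0.48161 + 0.43949605×0.51839 = 0.428026
  M+8: 0.43949605×0.48161 = 0.211666
Scale to base peak (0.428026) = 100: 1.7 : 17.4 : 65.1 : 100.0 : 49.5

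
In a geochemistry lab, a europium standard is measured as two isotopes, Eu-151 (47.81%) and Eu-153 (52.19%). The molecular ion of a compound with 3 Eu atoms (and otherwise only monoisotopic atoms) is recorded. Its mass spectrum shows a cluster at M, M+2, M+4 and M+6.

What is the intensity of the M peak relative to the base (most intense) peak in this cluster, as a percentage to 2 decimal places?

27.97%

(0.4781 + 0.5219)^3 gives M 0.1093, M+2 0.3579, M+4 0.3907, M+6 0.1422; the largest is M+4.
P(M+4) = C(3,2) × 0.4781^1 × 0.5219^2 = 3 × 0.4781 × 0.27237961 = 0.390674 (base)
P(M) = C(3,0) × 0.4781^3 × 0.5219^0 = 1 × 0.10928391 × 1.0000 = 0.109284
Relative intensity = 0.109284 / 0.390674 × 100 = 27.97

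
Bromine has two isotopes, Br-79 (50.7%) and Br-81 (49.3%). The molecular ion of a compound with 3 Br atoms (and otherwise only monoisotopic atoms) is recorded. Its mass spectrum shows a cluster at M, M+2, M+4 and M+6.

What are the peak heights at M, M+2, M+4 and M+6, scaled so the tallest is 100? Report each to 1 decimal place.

34.3 : 100.0 : 97.2 : 31.5

Each Br atom is independently Br-79 (p = 0.507) or Br-81 (q = 0.493); the cluster is the binomial expansion (p + q)^3.
P(M) = 0.507^3 = 0.130324
P(M+2) = 3 × 0.507^2 × 0.493^1 = 0.380175
P(M+4) = 3 × 0.507^1 × 0.493^2 = 0.369678
P(M+6) = 0.493^3 = 0.119823
The M+2 peak is largest (0.380175); scaling to 100 gives 34.3 : 100.0 : 97.2 : 31.5.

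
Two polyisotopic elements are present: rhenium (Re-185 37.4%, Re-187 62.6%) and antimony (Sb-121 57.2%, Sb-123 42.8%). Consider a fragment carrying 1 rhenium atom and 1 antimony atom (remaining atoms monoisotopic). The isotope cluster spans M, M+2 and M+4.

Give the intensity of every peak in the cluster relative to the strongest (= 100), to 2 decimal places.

Rhenium pattern (n=1): 0.3740 : 0.6260
Antimony pattern (n=1): 0.5720 : 0.4280
Convolve the two distributions (both contribute in 2-u steps):
  M: 0.3740×0.5720 = 0.213928
  M+2: 0.3740×0.4280 + 0.6260×0.5720 = 0.518144
  M+4: 0.6260×0.4280 = 0.267928
Scale to base peak (0.518144) = 100: 41.29 : 100.00 : 51.71

41.29 : 100.00 : 51.71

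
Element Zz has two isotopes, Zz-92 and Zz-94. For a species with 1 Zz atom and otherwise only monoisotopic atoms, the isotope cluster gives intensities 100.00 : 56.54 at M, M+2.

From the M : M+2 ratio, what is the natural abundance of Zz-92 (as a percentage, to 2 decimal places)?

Write p for the Zz-92 fraction. I(M+2)/I(M) = [C(1,1)·p^0·(1−p)] / p^1 = 1·(1−p)/p = 56.54/100.00 = 0.5654
(1−p)/p = 0.5654/1 = 0.5654  ⇒  p = 1/(1 + 0.5654) = 0.6388
Zz-92: 63.88%, Zz-94: 36.12%.

63.88%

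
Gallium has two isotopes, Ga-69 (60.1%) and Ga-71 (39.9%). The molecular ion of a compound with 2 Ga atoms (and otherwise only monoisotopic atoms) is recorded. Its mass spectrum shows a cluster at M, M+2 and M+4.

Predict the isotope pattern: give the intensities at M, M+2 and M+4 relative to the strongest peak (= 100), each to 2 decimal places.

75.31 : 100.00 : 33.19

Expanding (0.601 + 0.399)^2:
P(M) = 0.601^2 = 0.361201
P(M+2) = 2 × 0.601^1 × 0.399^1 = 0.479598
P(M+4) = 0.399^2 = 0.159201
The M+2 peak is largest (0.479598); scaling to 100 gives 75.31 : 100.00 : 33.19.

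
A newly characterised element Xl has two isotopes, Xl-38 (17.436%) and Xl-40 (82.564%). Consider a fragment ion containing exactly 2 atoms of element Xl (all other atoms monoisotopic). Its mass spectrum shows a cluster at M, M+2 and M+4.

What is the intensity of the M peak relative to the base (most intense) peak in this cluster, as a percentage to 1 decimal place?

4.5%

(0.17436 + 0.82564)^2 gives M 0.0304, M+2 0.2879, M+4 0.6817; the largest is M+4.
P(M+4) = C(2,2) × 0.17436^0 × 0.82564^2 = 1 × 1.0000 × 0.68168141 = 0.681681 (base)
P(M) = C(2,0) × 0.17436^2 × 0.82564^0 = 1 × 0.03040141 × 1.0000 = 0.030401
Relative intensity = 0.030401 / 0.681681 × 100 = 4.5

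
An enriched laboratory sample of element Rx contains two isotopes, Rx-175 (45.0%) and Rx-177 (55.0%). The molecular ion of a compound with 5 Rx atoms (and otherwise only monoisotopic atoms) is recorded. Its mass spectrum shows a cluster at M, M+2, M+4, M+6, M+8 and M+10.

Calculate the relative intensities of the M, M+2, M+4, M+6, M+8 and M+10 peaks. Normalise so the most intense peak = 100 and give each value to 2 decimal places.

5.48 : 33.47 : 81.82 : 100.00 : 61.11 : 14.94

Each Rx atom is independently Rx-175 (p = 0.450) or Rx-177 (q = 0.550); the cluster is the binomial expansion (p + q)^5.
P(M) = 0.450^5 = 0.018453
P(M+2) = 5 × 0.450^4 × 0.550^1 = 0.112767
P(M+4) = 10 × 0.450^3 × 0.550^2 = 0.275653
P(M+6) = 10 × 0.450^2 × 0.550^3 = 0.336909
P(M+8) = 5 × 0.450^1 × 0.550^4 = 0.205889
P(M+10) = 0.550^5 = 0.050328
The M+6 peak is largest (0.336909); scaling to 100 gives 5.48 : 33.47 : 81.82 : 100.00 : 61.11 : 14.94.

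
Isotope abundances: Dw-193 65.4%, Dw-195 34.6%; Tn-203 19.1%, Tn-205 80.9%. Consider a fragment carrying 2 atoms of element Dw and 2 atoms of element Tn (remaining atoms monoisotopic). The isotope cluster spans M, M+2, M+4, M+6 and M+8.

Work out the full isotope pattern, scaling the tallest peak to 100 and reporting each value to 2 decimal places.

3.68 : 35.06 : 100.00 : 78.55 : 18.47

Element Dw pattern (n=2): 0.427716 : 0.452568 : 0.119716
Element Tn pattern (n=2): 0.036481 : 0.309038 : 0.654481
Convolve the two distributions (both contribute in 2-u steps):
  M: 0.427716×0.036481 = 0.015604
  M+2: 0.427716×0.309038 + 0.452568×0.036481 = 0.148691
  M+4: 0.427716×0.654481 + 0.452568×0.309038 + 0.119716×0.036481 = 0.424160
  M+6: 0.452568×0.654481 + 0.119716×0.309038 = 0.333194
  M+8: 0.119716×0.654481 = 0.078352
Scale to base peak (0.424160) = 100: 3.68 : 35.06 : 100.00 : 78.55 : 18.47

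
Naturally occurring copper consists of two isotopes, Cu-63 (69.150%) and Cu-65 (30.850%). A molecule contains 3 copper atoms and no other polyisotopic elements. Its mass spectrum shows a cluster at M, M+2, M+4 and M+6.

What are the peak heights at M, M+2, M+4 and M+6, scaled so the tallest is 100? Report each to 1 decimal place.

Expanding (0.69150 + 0.30850)^3:
P(M) = 0.69150^3 = 0.330656
P(M+2) = 3 × 0.69150^2 × 0.30850^1 = 0.442548
P(M+4) = 3 × 0.69150^1 × 0.30850^2 = 0.197435
P(M+6) = 0.30850^3 = 0.029361
The M+2 peak is largest (0.442548); scaling to 100 gives 74.7 : 100.0 : 44.6 : 6.6.

74.7 : 100.0 : 44.6 : 6.6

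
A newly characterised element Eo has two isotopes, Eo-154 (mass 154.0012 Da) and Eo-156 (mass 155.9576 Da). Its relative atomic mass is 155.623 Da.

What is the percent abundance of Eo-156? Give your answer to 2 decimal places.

82.90%

With x = fraction of Eo-154 (so Eo-156 is 1 − x):
154.0012·x + 155.9576·(1 − x) = 155.623
(154.0012 − 155.9576)·x = 155.623 − 155.9576
x = -0.3346 / -1.9564 = 0.17103 → 17.10% Eo-154, 82.90% Eo-156.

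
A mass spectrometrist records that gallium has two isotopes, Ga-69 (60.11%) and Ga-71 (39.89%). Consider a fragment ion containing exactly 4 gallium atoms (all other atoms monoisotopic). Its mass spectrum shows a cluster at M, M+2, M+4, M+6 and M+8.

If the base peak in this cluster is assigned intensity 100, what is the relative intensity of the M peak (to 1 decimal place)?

(0.6011 + 0.3989)^4 gives M 0.1306, M+2 0.3465, M+4 0.3450, M+6 0.1526, M+8 0.0253; the largest is M+2.
P(M+2) = C(4,1) × 0.6011^3 × 0.3989^1 = 4 × 0.21719018 × 0.3989 = 0.346549 (base)
P(M) = C(4,0) × 0.6011^4 × 0.3989^0 = 1 × 0.13055302 × 1.0000 = 0.130553
Relative intensity = 0.130553 / 0.346549 × 100 = 37.7

37.7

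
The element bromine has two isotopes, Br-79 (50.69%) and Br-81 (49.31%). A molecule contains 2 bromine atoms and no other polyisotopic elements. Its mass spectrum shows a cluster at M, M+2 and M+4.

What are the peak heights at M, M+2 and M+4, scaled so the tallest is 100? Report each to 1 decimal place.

Each Br atom is independently Br-79 (p = 0.5069) or Br-81 (q = 0.4931); the cluster is the binomial expansion (p + q)^2.
P(M) = 0.5069^2 = 0.256948
P(M+2) = 2 × 0.5069^1 × 0.4931^1 = 0.499905
P(M+4) = 0.4931^2 = 0.243148
The M+2 peak is largest (0.499905); scaling to 100 gives 51.4 : 100.0 : 48.6.

51.4 : 100.0 : 48.6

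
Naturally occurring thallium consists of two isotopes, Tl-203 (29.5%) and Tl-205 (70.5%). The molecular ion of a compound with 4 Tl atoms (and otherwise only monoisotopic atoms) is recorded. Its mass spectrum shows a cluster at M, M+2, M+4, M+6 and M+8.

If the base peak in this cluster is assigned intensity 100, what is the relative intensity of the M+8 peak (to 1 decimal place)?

59.7

Binomial terms of (0.295 + 0.705)^4: M 0.0076, M+2 0.0724, M+4 0.2595, M+6 0.4135, M+8 0.2470 → M+6 is the base peak.
P(M+6) = C(4,3) × 0.295^1 × 0.705^3 = 4 × 0.2950 × 0.35040263 = 0.413475 (base)
P(M+8) = C(4,4) × 0.295^0 × 0.705^4 = 1 × 1.0000 × 0.24703385 = 0.247034
Relative intensity = 0.247034 / 0.413475 × 100 = 59.7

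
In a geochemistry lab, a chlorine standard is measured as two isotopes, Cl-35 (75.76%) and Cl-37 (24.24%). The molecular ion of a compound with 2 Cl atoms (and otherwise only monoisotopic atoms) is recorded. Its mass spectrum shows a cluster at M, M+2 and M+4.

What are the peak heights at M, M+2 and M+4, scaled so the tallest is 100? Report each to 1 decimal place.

100.0 : 64.0 : 10.2

Each Cl atom is independently Cl-35 (p = 0.7576) or Cl-37 (q = 0.2424); the cluster is the binomial expansion (p + q)^2.
P(M) = 0.7576^2 = 0.573958
P(M+2) = 2 × 0.7576^1 × 0.2424^1 = 0.367284
P(M+4) = 0.2424^2 = 0.058758
The M peak is largest (0.573958); scaling to 100 gives 100.0 : 64.0 : 10.2.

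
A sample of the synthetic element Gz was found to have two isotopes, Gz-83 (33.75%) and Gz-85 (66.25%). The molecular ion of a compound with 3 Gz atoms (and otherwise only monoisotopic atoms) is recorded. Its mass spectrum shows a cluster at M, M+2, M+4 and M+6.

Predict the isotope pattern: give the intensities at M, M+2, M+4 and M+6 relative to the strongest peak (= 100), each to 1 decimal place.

Each Gz atom is independently Gz-83 (p = 0.3375) or Gz-85 (q = 0.6625); the cluster is the binomial expansion (p + q)^3.
P(M) = 0.3375^3 = 0.038443
P(M+2) = 3 × 0.3375^2 × 0.6625^1 = 0.226389
P(M+4) = 3 × 0.3375^1 × 0.6625^2 = 0.444393
P(M+6) = 0.6625^3 = 0.290775
The M+4 peak is largest (0.444393); scaling to 100 gives 8.7 : 50.9 : 100.0 : 65.4.

8.7 : 50.9 : 100.0 : 65.4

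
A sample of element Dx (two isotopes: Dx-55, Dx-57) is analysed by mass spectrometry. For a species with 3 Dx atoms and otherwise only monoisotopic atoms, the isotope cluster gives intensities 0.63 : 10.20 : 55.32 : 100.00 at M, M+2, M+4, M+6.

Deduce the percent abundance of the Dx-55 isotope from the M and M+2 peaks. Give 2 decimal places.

15.63%

Let p = fractional abundance of Dx-55. I(M+2)/I(M) = [C(3,1)·p^2·(1−p)] / p^3 = 3·(1−p)/p = 10.20/0.63 = 16.1905
(1−p)/p = 16.1905/3 = 5.3968  ⇒  p = 1/(1 + 5.3968) = 0.1563
Dx-55: 15.63%, Dx-57: 84.37%.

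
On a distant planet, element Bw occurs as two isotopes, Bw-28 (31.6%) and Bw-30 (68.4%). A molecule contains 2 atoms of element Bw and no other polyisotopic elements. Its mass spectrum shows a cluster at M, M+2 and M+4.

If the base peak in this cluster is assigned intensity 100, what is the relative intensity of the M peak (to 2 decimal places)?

(0.316 + 0.684)^2 gives M 0.0999, M+2 0.4323, M+4 0.4679; the largest is M+4.
P(M+4) = C(2,2) × 0.316^0 × 0.684^2 = 1 × 1.0000 × 0.467856 = 0.467856 (base)
P(M) = C(2,0) × 0.316^2 × 0.684^0 = 1 × 0.099856 × 1.0000 = 0.099856
Relative intensity = 0.099856 / 0.467856 × 100 = 21.34

21.34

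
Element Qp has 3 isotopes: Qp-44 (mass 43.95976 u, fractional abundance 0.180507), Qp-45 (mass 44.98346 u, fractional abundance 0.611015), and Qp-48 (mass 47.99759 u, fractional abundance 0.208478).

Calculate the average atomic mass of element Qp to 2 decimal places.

45.43 u

Weight each isotope mass by its fractional abundance: 0.180507 × 43.95976 + 0.611015 × 44.98346 + 0.208478 × 47.99759
= 7.935044 + 27.485569 + 10.006442 = 45.427055 u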